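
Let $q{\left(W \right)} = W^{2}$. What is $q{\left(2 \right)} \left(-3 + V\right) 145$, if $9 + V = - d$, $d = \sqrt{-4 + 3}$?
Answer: $-6960 - 580 i \approx -6960.0 - 580.0 i$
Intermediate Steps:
$d = i$ ($d = \sqrt{-1} = i \approx 1.0 i$)
$V = -9 - i \approx -9.0 - 1.0 i$
$q{\left(2 \right)} \left(-3 + V\right) 145 = 2^{2} \left(-3 - \left(9 + i\right)\right) 145 = 4 \left(-12 - i\right) 145 = \left(-48 - 4 i\right) 145 = -6960 - 580 i$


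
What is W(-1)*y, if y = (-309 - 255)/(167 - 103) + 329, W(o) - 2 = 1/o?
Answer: 5123/16 ≈ 320.19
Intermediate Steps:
W(o) = 2 + 1/o
y = 5123/16 (y = -564/64 + 329 = -564*1/64 + 329 = -141/16 + 329 = 5123/16 ≈ 320.19)
W(-1)*y = (2 + 1/(-1))*(5123/16) = (2 - 1)*(5123/16) = 1*(5123/16) = 5123/16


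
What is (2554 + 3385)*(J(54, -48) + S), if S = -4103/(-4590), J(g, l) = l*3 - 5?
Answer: -4037373773/4590 ≈ -8.7960e+5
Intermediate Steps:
J(g, l) = -5 + 3*l (J(g, l) = 3*l - 5 = -5 + 3*l)
S = 4103/4590 (S = -4103*(-1/4590) = 4103/4590 ≈ 0.89390)
(2554 + 3385)*(J(54, -48) + S) = (2554 + 3385)*((-5 + 3*(-48)) + 4103/4590) = 5939*((-5 - 144) + 4103/4590) = 5939*(-149 + 4103/4590) = 5939*(-679807/4590) = -4037373773/4590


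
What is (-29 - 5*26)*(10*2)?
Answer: -3180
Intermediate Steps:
(-29 - 5*26)*(10*2) = (-29 - 130)*20 = -159*20 = -3180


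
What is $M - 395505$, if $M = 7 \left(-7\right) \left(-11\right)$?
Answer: $-394966$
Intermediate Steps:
$M = 539$ ($M = \left(-49\right) \left(-11\right) = 539$)
$M - 395505 = 539 - 395505 = -394966$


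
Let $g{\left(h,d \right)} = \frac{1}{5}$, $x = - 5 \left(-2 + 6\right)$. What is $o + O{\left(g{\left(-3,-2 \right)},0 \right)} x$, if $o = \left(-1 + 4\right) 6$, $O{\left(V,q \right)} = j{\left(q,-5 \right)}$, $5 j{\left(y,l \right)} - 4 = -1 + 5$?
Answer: $-14$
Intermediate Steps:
$j{\left(y,l \right)} = \frac{8}{5}$ ($j{\left(y,l \right)} = \frac{4}{5} + \frac{-1 + 5}{5} = \frac{4}{5} + \frac{1}{5} \cdot 4 = \frac{4}{5} + \frac{4}{5} = \frac{8}{5}$)
$x = -20$ ($x = \left(-5\right) 4 = -20$)
$g{\left(h,d \right)} = \frac{1}{5}$
$O{\left(V,q \right)} = \frac{8}{5}$
$o = 18$ ($o = 3 \cdot 6 = 18$)
$o + O{\left(g{\left(-3,-2 \right)},0 \right)} x = 18 + \frac{8}{5} \left(-20\right) = 18 - 32 = -14$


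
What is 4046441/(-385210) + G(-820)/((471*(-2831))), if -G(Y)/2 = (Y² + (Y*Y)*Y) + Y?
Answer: -61380437767463/73377057030 ≈ -836.51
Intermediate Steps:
G(Y) = -2*Y - 2*Y² - 2*Y³ (G(Y) = -2*((Y² + (Y*Y)*Y) + Y) = -2*((Y² + Y²*Y) + Y) = -2*((Y² + Y³) + Y) = -2*(Y + Y² + Y³) = -2*Y - 2*Y² - 2*Y³)
4046441/(-385210) + G(-820)/((471*(-2831))) = 4046441/(-385210) + (-2*(-820)*(1 - 820 + (-820)²))/((471*(-2831))) = 4046441*(-1/385210) - 2*(-820)*(1 - 820 + 672400)/(-1333401) = -578063/55030 - 2*(-820)*671581*(-1/1333401) = -578063/55030 + 1101392840*(-1/1333401) = -578063/55030 - 1101392840/1333401 = -61380437767463/73377057030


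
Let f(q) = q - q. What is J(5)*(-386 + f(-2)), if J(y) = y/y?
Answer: -386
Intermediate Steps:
f(q) = 0
J(y) = 1
J(5)*(-386 + f(-2)) = 1*(-386 + 0) = 1*(-386) = -386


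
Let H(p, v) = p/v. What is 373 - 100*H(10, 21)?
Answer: 6833/21 ≈ 325.38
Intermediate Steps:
373 - 100*H(10, 21) = 373 - 1000/21 = 6833/21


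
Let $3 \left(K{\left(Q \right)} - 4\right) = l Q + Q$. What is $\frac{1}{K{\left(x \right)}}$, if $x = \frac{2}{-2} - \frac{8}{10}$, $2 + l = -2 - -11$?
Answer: $- \frac{5}{4} \approx -1.25$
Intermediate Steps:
$l = 7$ ($l = -2 - -9 = -2 + \left(-2 + 11\right) = -2 + 9 = 7$)
$x = - \frac{9}{5}$ ($x = 2 \left(- \frac{1}{2}\right) - \frac{4}{5} = -1 - \frac{4}{5} = - \frac{9}{5} \approx -1.8$)
$K{\left(Q \right)} = 4 + \frac{8 Q}{3}$ ($K{\left(Q \right)} = 4 + \frac{7 Q + Q}{3} = 4 + \frac{8 Q}{3}$)
$\frac{1}{K{\left(x \right)}} = \frac{1}{4 + \frac{8}{3} \left(- \frac{9}{5}\right)} = \frac{1}{4 - \frac{24}{5}} = \frac{1}{- \frac{4}{5}} = - \frac{5}{4}$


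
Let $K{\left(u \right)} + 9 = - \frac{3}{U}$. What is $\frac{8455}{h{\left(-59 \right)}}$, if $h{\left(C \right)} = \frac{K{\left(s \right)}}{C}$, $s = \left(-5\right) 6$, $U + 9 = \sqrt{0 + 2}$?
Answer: $\frac{18956110}{329} + \frac{498845 \sqrt{2}}{1974} \approx 57975.0$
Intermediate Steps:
$U = -9 + \sqrt{2}$ ($U = -9 + \sqrt{0 + 2} = -9 + \sqrt{2} \approx -7.5858$)
$s = -30$
$K{\left(u \right)} = -9 - \frac{3}{-9 + \sqrt{2}}$
$h{\left(C \right)} = \frac{- \frac{684}{79} + \frac{3 \sqrt{2}}{79}}{C}$
$\frac{8455}{h{\left(-59 \right)}} = \frac{8455}{3 \frac{1}{-59} \frac{1}{9 - \sqrt{2}} \left(-26 + 3 \sqrt{2}\right)} = \frac{8455}{3 \left(- \frac{1}{59}\right) \frac{1}{9 - \sqrt{2}} \left(-26 + 3 \sqrt{2}\right)} = \frac{8455}{\left(- \frac{3}{59}\right) \frac{1}{9 - \sqrt{2}} \left(-26 + 3 \sqrt{2}\right)} = 8455 \left(- \frac{59 \left(9 - \sqrt{2}\right)}{3 \left(-26 + 3 \sqrt{2}\right)}\right) = - \frac{498845 \left(9 - \sqrt{2}\right)}{3 \left(-26 + 3 \sqrt{2}\right)}$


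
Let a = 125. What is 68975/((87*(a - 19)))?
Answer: 68975/9222 ≈ 7.4794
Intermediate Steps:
68975/((87*(a - 19))) = 68975/((87*(125 - 19))) = 68975/((87*106)) = 68975/9222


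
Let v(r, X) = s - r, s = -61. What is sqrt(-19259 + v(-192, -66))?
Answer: 2*I*sqrt(4782) ≈ 138.3*I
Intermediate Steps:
v(r, X) = -61 - r
sqrt(-19259 + v(-192, -66)) = sqrt(-19259 + (-61 - 1*(-192))) = sqrt(-19259 + (-61 + 192)) = sqrt(-19259 + 131) = sqrt(-19128) = 2*I*sqrt(4782)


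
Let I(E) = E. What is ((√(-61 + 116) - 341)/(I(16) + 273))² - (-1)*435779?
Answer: 36396814195/83521 - 682*√55/83521 ≈ 4.3578e+5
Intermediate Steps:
((√(-61 + 116) - 341)/(I(16) + 273))² - (-1)*435779 = ((√(-61 + 116) - 341)/(16 + 273))² - (-1)*435779 = ((√55 - 341)/289)² - 1*(-435779) = ((-341 + √55)*(1/289))² + 435779 = (-341/289 + √55/289)² + 435779 = 435779 + (-341/289 + √55/289)²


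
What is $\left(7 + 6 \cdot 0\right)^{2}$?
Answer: $49$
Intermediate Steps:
$\left(7 + 6 \cdot 0\right)^{2} = \left(7 + 0\right)^{2} = 7^{2} = 49$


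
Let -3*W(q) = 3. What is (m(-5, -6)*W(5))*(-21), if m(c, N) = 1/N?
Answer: -7/2 ≈ -3.5000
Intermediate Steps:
W(q) = -1 (W(q) = -⅓*3 = -1)
(m(-5, -6)*W(5))*(-21) = (-1/(-6))*(-21) = -⅙*(-1)*(-21) = (⅙)*(-21) = -7/2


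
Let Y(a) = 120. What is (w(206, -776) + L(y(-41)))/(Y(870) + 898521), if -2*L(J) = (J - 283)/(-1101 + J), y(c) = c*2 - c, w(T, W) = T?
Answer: 117545/513124011 ≈ 0.00022908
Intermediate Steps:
y(c) = c (y(c) = 2*c - c = c)
L(J) = -(-283 + J)/(2*(-1101 + J)) (L(J) = -(J - 283)/(2*(-1101 + J)) = -(-283 + J)/(2*(-1101 + J)))
(w(206, -776) + L(y(-41)))/(Y(870) + 898521) = (206 + (283 - 1*(-41))/(2*(-1101 - 41)))/(120 + 898521) = (206 + (½)*(283 + 41)/(-1142))/898641 = (206 + (½)*(-1/1142)*324)*(1/898641) = (206 - 81/571)*(1/898641) = (117545/571)*(1/898641) = 117545/513124011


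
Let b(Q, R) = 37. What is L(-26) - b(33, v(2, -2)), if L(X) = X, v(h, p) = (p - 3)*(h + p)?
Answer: -63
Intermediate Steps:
v(h, p) = (-3 + p)*(h + p)
L(-26) - b(33, v(2, -2)) = -26 - 1*37 = -26 - 37 = -63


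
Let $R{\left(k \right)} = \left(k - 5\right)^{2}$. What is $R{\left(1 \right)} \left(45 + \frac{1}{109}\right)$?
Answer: $\frac{78496}{109} \approx 720.15$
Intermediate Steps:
$R{\left(k \right)} = \left(-5 + k\right)^{2}$
$R{\left(1 \right)} \left(45 + \frac{1}{109}\right) = \left(-5 + 1\right)^{2} \left(45 + \frac{1}{109}\right) = \left(-4\right)^{2} \left(45 + \frac{1}{109}\right) = 16 \cdot \frac{4906}{109} = \frac{78496}{109}$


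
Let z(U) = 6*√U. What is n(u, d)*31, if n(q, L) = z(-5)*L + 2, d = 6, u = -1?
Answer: 62 + 1116*I*√5 ≈ 62.0 + 2495.5*I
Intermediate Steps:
n(q, L) = 2 + 6*I*L*√5 (n(q, L) = (6*√(-5))*L + 2 = (6*(I*√5))*L + 2 = (6*I*√5)*L + 2 = 6*I*L*√5 + 2 = 2 + 6*I*L*√5)
n(u, d)*31 = (2 + 6*I*6*√5)*31 = (2 + 36*I*√5)*31 = 62 + 1116*I*√5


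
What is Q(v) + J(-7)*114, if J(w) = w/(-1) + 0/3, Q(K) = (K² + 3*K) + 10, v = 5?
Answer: 848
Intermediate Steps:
Q(K) = 10 + K² + 3*K
J(w) = -w (J(w) = w*(-1) + 0*(⅓) = -w + 0 = -w)
Q(v) + J(-7)*114 = (10 + 5² + 3*5) - 1*(-7)*114 = (10 + 25 + 15) + 7*114 = 50 + 798 = 848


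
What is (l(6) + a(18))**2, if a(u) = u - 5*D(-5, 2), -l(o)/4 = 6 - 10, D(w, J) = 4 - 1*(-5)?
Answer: 121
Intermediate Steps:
D(w, J) = 9 (D(w, J) = 4 + 5 = 9)
l(o) = 16 (l(o) = -4*(6 - 10) = -4*(-4) = 16)
a(u) = -45 + u (a(u) = u - 5*9 = u - 45 = -45 + u)
(l(6) + a(18))**2 = (16 + (-45 + 18))**2 = (16 - 27)**2 = (-11)**2 = 121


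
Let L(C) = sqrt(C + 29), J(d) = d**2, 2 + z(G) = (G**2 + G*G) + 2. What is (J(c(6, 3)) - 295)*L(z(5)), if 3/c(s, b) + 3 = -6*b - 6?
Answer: -23894*sqrt(79)/81 ≈ -2621.9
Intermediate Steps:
c(s, b) = 3/(-9 - 6*b) (c(s, b) = 3/(-3 + (-6*b - 6)) = 3/(-3 + (-6 - 6*b)) = 3/(-9 - 6*b))
z(G) = 2*G**2 (z(G) = -2 + ((G**2 + G*G) + 2) = -2 + ((G**2 + G**2) + 2) = -2 + (2*G**2 + 2) = -2 + (2 + 2*G**2) = 2*G**2)
L(C) = sqrt(29 + C)
(J(c(6, 3)) - 295)*L(z(5)) = ((-1/(3 + 2*3))**2 - 295)*sqrt(29 + 2*5**2) = ((-1/(3 + 6))**2 - 295)*sqrt(29 + 2*25) = ((-1/9)**2 - 295)*sqrt(29 + 50) = ((-1*1/9)**2 - 295)*sqrt(79) = ((-1/9)**2 - 295)*sqrt(79) = (1/81 - 295)*sqrt(79) = -23894*sqrt(79)/81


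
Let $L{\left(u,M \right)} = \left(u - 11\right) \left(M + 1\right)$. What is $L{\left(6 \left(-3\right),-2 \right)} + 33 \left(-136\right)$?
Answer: $-4459$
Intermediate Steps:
$L{\left(u,M \right)} = \left(1 + M\right) \left(-11 + u\right)$ ($L{\left(u,M \right)} = \left(-11 + u\right) \left(1 + M\right) = \left(1 + M\right) \left(-11 + u\right)$)
$L{\left(6 \left(-3\right),-2 \right)} + 33 \left(-136\right) = \left(-11 + 6 \left(-3\right) - -22 - 2 \cdot 6 \left(-3\right)\right) + 33 \left(-136\right) = \left(-11 - 18 + 22 - -36\right) - 4488 = \left(-11 - 18 + 22 + 36\right) - 4488 = 29 - 4488 = -4459$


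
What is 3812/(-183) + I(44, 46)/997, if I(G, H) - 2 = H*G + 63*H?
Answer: -2899472/182451 ≈ -15.892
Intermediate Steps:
I(G, H) = 2 + 63*H + G*H (I(G, H) = 2 + (H*G + 63*H) = 2 + (G*H + 63*H) = 2 + (63*H + G*H) = 2 + 63*H + G*H)
3812/(-183) + I(44, 46)/997 = 3812/(-183) + (2 + 63*46 + 44*46)/997 = 3812*(-1/183) + (2 + 2898 + 2024)*(1/997) = -3812/183 + 4924*(1/997) = -3812/183 + 4924/997 = -2899472/182451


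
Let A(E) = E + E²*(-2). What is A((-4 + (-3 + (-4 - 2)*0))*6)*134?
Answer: -478380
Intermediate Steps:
A(E) = E - 2*E²
A((-4 + (-3 + (-4 - 2)*0))*6)*134 = (((-4 + (-3 + (-4 - 2)*0))*6)*(1 - 2*(-4 + (-3 + (-4 - 2)*0))*6))*134 = (((-4 + (-3 - 6*0))*6)*(1 - 2*(-4 + (-3 - 6*0))*6))*134 = (((-4 + (-3 + 0))*6)*(1 - 2*(-4 + (-3 + 0))*6))*134 = (((-4 - 3)*6)*(1 - 2*(-4 - 3)*6))*134 = ((-7*6)*(1 - (-14)*6))*134 = -42*(1 - 2*(-42))*134 = -42*(1 + 84)*134 = -42*85*134 = -3570*134 = -478380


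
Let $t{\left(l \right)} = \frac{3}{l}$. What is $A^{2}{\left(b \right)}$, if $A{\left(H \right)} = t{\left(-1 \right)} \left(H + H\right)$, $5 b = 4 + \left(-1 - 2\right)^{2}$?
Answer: $\frac{6084}{25} \approx 243.36$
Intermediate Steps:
$b = \frac{13}{5}$ ($b = \frac{4 + \left(-1 - 2\right)^{2}}{5} = \frac{4 + \left(-3\right)^{2}}{5} = \frac{4 + 9}{5} = \frac{1}{5} \cdot 13 = \frac{13}{5} \approx 2.6$)
$A{\left(H \right)} = - 6 H$ ($A{\left(H \right)} = \frac{3}{-1} \left(H + H\right) = 3 \left(-1\right) 2 H = - 3 \cdot 2 H = - 6 H$)
$A^{2}{\left(b \right)} = \left(\left(-6\right) \frac{13}{5}\right)^{2} = \left(- \frac{78}{5}\right)^{2} = \frac{6084}{25}$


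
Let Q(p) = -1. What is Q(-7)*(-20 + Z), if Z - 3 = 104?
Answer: -87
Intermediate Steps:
Z = 107 (Z = 3 + 104 = 107)
Q(-7)*(-20 + Z) = -(-20 + 107) = -1*87 = -87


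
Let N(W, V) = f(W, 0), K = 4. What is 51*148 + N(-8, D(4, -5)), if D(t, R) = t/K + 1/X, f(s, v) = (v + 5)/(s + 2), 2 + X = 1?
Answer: 45283/6 ≈ 7547.2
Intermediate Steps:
X = -1 (X = -2 + 1 = -1)
f(s, v) = (5 + v)/(2 + s)
D(t, R) = -1 + t/4 (D(t, R) = t/4 + 1/(-1) = t*(1/4) + 1*(-1) = t/4 - 1 = -1 + t/4)
N(W, V) = 5/(2 + W) (N(W, V) = (5 + 0)/(2 + W) = 5/(2 + W))
51*148 + N(-8, D(4, -5)) = 51*148 + 5/(2 - 8) = 7548 + 5/(-6) = 7548 + 5*(-1/6) = 7548 - 5/6 = 45283/6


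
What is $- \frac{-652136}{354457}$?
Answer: $\frac{652136}{354457} \approx 1.8398$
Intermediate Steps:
$- \frac{-652136}{354457} = \left(-1\right) \left(- \frac{652136}{354457}\right) = \frac{652136}{354457}$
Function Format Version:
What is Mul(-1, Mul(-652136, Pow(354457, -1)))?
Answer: Rational(652136, 354457) ≈ 1.8398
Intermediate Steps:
Mul(-1, Mul(-652136, Pow(354457, -1))) = Mul(-1, Mul(-652136, Rational(1, 354457))) = Mul(-1, Rational(-652136, 354457)) = Rational(652136, 354457)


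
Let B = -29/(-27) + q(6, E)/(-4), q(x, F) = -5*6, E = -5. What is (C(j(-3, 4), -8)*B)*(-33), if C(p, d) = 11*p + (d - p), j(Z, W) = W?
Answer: -81488/9 ≈ -9054.2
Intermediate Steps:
q(x, F) = -30
C(p, d) = d + 10*p
B = 463/54 (B = -29/(-27) - 30/(-4) = -29*(-1/27) - 30*(-¼) = 29/27 + 15/2 = 463/54 ≈ 8.5741)
(C(j(-3, 4), -8)*B)*(-33) = ((-8 + 10*4)*(463/54))*(-33) = ((-8 + 40)*(463/54))*(-33) = (32*(463/54))*(-33) = (7408/27)*(-33) = -81488/9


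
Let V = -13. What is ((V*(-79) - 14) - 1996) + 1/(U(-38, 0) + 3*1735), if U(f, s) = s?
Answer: -5116514/5205 ≈ -983.00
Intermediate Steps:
((V*(-79) - 14) - 1996) + 1/(U(-38, 0) + 3*1735) = ((-13*(-79) - 14) - 1996) + 1/(0 + 3*1735) = ((1027 - 14) - 1996) + 1/(0 + 5205) = (1013 - 1996) + 1/5205 = -983 + 1/5205 = -5116514/5205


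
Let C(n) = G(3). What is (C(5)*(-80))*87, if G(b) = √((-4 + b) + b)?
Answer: -6960*√2 ≈ -9842.9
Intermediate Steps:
G(b) = √(-4 + 2*b)
C(n) = √2 (C(n) = √(-4 + 2*3) = √(-4 + 6) = √2)
(C(5)*(-80))*87 = (√2*(-80))*87 = -80*√2*87 = -6960*√2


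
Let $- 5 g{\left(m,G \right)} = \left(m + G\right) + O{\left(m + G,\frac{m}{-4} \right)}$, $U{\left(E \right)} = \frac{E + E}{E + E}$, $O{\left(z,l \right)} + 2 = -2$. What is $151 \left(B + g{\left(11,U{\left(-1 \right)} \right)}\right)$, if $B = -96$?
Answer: $- \frac{73688}{5} \approx -14738.0$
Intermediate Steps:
$O{\left(z,l \right)} = -4$ ($O{\left(z,l \right)} = -2 - 2 = -4$)
$U{\left(E \right)} = 1$ ($U{\left(E \right)} = \frac{2 E}{2 E} = 2 E \frac{1}{2 E} = 1$)
$g{\left(m,G \right)} = \frac{4}{5} - \frac{G}{5} - \frac{m}{5}$ ($g{\left(m,G \right)} = - \frac{\left(m + G\right) - 4}{5} = - \frac{\left(G + m\right) - 4}{5} = - \frac{-4 + G + m}{5} = \frac{4}{5} - \frac{G}{5} - \frac{m}{5}$)
$151 \left(B + g{\left(11,U{\left(-1 \right)} \right)}\right) = 151 \left(-96 - \frac{8}{5}\right) = 151 \left(- \frac{488}{5}\right) = - \frac{73688}{5}$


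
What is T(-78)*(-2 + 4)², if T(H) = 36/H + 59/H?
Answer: -190/39 ≈ -4.8718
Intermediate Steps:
T(H) = 95/H
T(-78)*(-2 + 4)² = (95/(-78))*(-2 + 4)² = (95*(-1/78))*2² = -95/78*4 = -190/39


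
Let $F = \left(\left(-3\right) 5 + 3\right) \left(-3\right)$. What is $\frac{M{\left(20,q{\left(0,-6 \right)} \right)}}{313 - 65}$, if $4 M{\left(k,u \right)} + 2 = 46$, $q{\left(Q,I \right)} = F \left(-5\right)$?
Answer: $\frac{11}{248} \approx 0.044355$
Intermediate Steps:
$F = 36$ ($F = \left(-15 + 3\right) \left(-3\right) = \left(-12\right) \left(-3\right) = 36$)
$q{\left(Q,I \right)} = -180$ ($q{\left(Q,I \right)} = 36 \left(-5\right) = -180$)
$M{\left(k,u \right)} = 11$ ($M{\left(k,u \right)} = - \frac{1}{2} + \frac{1}{4} \cdot 46 = - \frac{1}{2} + \frac{23}{2} = 11$)
$\frac{M{\left(20,q{\left(0,-6 \right)} \right)}}{313 - 65} = \frac{1}{313 - 65} \cdot 11 = \frac{1}{248} \cdot 11 = \frac{11}{248}$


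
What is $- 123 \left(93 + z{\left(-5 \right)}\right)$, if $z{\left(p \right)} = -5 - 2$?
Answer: $-10578$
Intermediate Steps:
$z{\left(p \right)} = -7$ ($z{\left(p \right)} = -5 - 2 = -7$)
$- 123 \left(93 + z{\left(-5 \right)}\right) = - 123 \left(93 - 7\right) = \left(-123\right) 86 = -10578$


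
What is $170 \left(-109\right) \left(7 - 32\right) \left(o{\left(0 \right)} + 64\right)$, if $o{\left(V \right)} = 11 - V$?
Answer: $34743750$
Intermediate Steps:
$170 \left(-109\right) \left(7 - 32\right) \left(o{\left(0 \right)} + 64\right) = 170 \left(-109\right) \left(7 - 32\right) \left(\left(11 - 0\right) + 64\right) = - 18530 \left(- 25 \left(\left(11 + 0\right) + 64\right)\right) = - 18530 \left(- 25 \left(11 + 64\right)\right) = - 18530 \left(\left(-25\right) 75\right) = \left(-18530\right) \left(-1875\right) = 34743750$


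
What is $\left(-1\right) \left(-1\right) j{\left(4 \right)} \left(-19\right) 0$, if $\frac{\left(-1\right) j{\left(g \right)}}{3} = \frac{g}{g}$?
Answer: $0$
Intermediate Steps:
$j{\left(g \right)} = -3$ ($j{\left(g \right)} = - 3 \frac{g}{g} = \left(-3\right) 1 = -3$)
$\left(-1\right) \left(-1\right) j{\left(4 \right)} \left(-19\right) 0 = \left(-1\right) \left(-1\right) \left(-3\right) \left(-19\right) 0 = 1 \left(-3\right) \left(-19\right) 0 = \left(-3\right) \left(-19\right) 0 = 57 \cdot 0 = 0$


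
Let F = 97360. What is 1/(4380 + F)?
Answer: 1/101740 ≈ 9.8290e-6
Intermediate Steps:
1/(4380 + F) = 1/(4380 + 97360) = 1/101740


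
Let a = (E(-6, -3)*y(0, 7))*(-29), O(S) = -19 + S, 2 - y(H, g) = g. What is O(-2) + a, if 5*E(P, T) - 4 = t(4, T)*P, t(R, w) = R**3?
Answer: -11041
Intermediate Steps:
y(H, g) = 2 - g
E(P, T) = 4/5 + 64*P/5 (E(P, T) = 4/5 + (4**3*P)/5 = 4/5 + (64*P)/5 = 4/5 + 64*P/5)
a = -11020 (a = ((4/5 + (64/5)*(-6))*(2 - 1*7))*(-29) = ((4/5 - 384/5)*(2 - 7))*(-29) = -76*(-5)*(-29) = 380*(-29) = -11020)
O(-2) + a = (-19 - 2) - 11020 = -21 - 11020 = -11041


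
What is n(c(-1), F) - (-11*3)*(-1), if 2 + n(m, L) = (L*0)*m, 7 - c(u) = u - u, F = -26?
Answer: -35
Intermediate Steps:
c(u) = 7 (c(u) = 7 - (u - u) = 7 - 1*0 = 7 + 0 = 7)
n(m, L) = -2 (n(m, L) = -2 + (L*0)*m = -2 + 0*m = -2 + 0 = -2)
n(c(-1), F) - (-11*3)*(-1) = -2 - (-11*3)*(-1) = -2 - (-33)*(-1) = -2 - 1*33 = -2 - 33 = -35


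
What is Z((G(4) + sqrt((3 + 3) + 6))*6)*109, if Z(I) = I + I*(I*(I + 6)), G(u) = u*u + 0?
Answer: 116317824 + 38236764*sqrt(3) ≈ 1.8255e+8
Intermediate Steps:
G(u) = u**2 (G(u) = u**2 + 0 = u**2)
Z(I) = I + I**2*(6 + I) (Z(I) = I + I*(I*(6 + I)) = I + I**2*(6 + I))
Z((G(4) + sqrt((3 + 3) + 6))*6)*109 = (((4**2 + sqrt((3 + 3) + 6))*6)*(1 + ((4**2 + sqrt((3 + 3) + 6))*6)**2 + 6*((4**2 + sqrt((3 + 3) + 6))*6)))*109 = (((16 + sqrt(6 + 6))*6)*(1 + ((16 + sqrt(6 + 6))*6)**2 + 6*((16 + sqrt(6 + 6))*6)))*109 = (((16 + sqrt(12))*6)*(1 + ((16 + sqrt(12))*6)**2 + 6*((16 + sqrt(12))*6)))*109 = (((16 + 2*sqrt(3))*6)*(1 + ((16 + 2*sqrt(3))*6)**2 + 6*((16 + 2*sqrt(3))*6)))*109 = ((96 + 12*sqrt(3))*(1 + (96 + 12*sqrt(3))**2 + 6*(96 + 12*sqrt(3))))*109 = ((96 + 12*sqrt(3))*(1 + (96 + 12*sqrt(3))**2 + (576 + 72*sqrt(3))))*109 = ((96 + 12*sqrt(3))*(577 + (96 + 12*sqrt(3))**2 + 72*sqrt(3)))*109 = 109*(96 + 12*sqrt(3))*(577 + (96 + 12*sqrt(3))**2 + 72*sqrt(3))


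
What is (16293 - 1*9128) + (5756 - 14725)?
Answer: -1804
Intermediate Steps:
(16293 - 1*9128) + (5756 - 14725) = (16293 - 9128) - 8969 = 7165 - 8969 = -1804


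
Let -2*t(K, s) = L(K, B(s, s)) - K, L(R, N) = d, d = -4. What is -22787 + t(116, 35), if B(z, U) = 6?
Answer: -22727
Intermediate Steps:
L(R, N) = -4
t(K, s) = 2 + K/2 (t(K, s) = -(-4 - K)/2 = 2 + K/2)
-22787 + t(116, 35) = -22787 + (2 + (½)*116) = -22787 + (2 + 58) = -22787 + 60 = -22727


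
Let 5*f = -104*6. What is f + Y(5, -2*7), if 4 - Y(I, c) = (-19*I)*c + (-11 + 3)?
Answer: -7214/5 ≈ -1442.8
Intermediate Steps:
f = -624/5 (f = (-104*6)/5 = (1/5)*(-624) = -624/5 ≈ -124.80)
Y(I, c) = 12 + 19*I*c (Y(I, c) = 4 - ((-19*I)*c + (-11 + 3)) = 4 - (-19*I*c - 8) = 4 - (-8 - 19*I*c) = 4 + (8 + 19*I*c) = 12 + 19*I*c)
f + Y(5, -2*7) = -624/5 + (12 + 19*5*(-2*7)) = -624/5 + (12 + 19*5*(-14)) = -624/5 + (12 - 1330) = -624/5 - 1318 = -7214/5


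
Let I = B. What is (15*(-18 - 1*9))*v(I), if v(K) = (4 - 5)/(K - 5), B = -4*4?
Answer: -135/7 ≈ -19.286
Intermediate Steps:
B = -16
I = -16
v(K) = -1/(-5 + K)
(15*(-18 - 1*9))*v(I) = (15*(-18 - 1*9))*(-1/(-5 - 16)) = (15*(-18 - 9))*(-1/(-21)) = (15*(-27))*(-1*(-1/21)) = -405*1/21 = -135/7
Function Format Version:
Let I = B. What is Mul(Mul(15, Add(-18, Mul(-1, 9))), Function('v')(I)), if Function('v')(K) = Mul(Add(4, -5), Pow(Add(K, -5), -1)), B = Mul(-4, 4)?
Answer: Rational(-135, 7) ≈ -19.286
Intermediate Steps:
B = -16
I = -16
Function('v')(K) = Mul(-1, Pow(Add(-5, K), -1))
Mul(Mul(15, Add(-18, Mul(-1, 9))), Function('v')(I)) = Mul(Mul(15, Add(-18, Mul(-1, 9))), Mul(-1, Pow(Add(-5, -16), -1))) = Mul(Mul(15, Add(-18, -9)), Mul(-1, Pow(-21, -1))) = Mul(Mul(15, -27), Mul(-1, Rational(-1, 21))) = Mul(-405, Rational(1, 21)) = Rational(-135, 7)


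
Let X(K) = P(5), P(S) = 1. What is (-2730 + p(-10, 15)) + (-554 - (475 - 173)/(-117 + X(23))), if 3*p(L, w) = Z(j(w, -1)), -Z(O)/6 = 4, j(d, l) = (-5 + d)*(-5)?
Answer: -190785/58 ≈ -3289.4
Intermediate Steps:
j(d, l) = 25 - 5*d
Z(O) = -24 (Z(O) = -6*4 = -24)
X(K) = 1
p(L, w) = -8 (p(L, w) = (⅓)*(-24) = -8)
(-2730 + p(-10, 15)) + (-554 - (475 - 173)/(-117 + X(23))) = (-2730 - 8) + (-554 - (475 - 173)/(-117 + 1)) = -2738 + (-554 - 302/(-116)) = -2738 + (-554 - 302*(-1)/116) = -2738 + (-554 - 1*(-151/58)) = -2738 + (-554 + 151/58) = -2738 - 31981/58 = -190785/58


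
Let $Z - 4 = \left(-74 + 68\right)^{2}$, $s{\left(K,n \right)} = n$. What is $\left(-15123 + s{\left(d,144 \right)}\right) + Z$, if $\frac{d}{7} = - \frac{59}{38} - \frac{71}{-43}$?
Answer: $-14939$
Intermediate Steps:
$d = \frac{1127}{1634}$ ($d = 7 \left(- \frac{59}{38} - \frac{71}{-43}\right) = 7 \left(\left(-59\right) \frac{1}{38} - - \frac{71}{43}\right) = 7 \left(- \frac{59}{38} + \frac{71}{43}\right) = 7 \cdot \frac{161}{1634} = \frac{1127}{1634} \approx 0.68972$)
$Z = 40$ ($Z = 4 + \left(-74 + 68\right)^{2} = 4 + \left(-6\right)^{2} = 4 + 36 = 40$)
$\left(-15123 + s{\left(d,144 \right)}\right) + Z = \left(-15123 + 144\right) + 40 = -14979 + 40 = -14939$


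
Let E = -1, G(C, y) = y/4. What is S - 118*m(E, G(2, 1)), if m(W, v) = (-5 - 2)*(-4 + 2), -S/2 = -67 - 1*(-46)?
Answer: -1610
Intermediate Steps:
G(C, y) = y/4 (G(C, y) = y*(¼) = y/4)
S = 42 (S = -2*(-67 - 1*(-46)) = -2*(-67 + 46) = -2*(-21) = 42)
m(W, v) = 14 (m(W, v) = -7*(-2) = 14)
S - 118*m(E, G(2, 1)) = 42 - 118*14 = 42 - 1652 = -1610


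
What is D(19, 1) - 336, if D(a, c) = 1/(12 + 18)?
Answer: -10079/30 ≈ -335.97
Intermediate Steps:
D(a, c) = 1/30
D(19, 1) - 336 = 1/30 - 336 = -10079/30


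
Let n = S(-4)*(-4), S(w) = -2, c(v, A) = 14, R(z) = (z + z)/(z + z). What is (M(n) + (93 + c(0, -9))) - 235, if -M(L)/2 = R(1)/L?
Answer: -513/4 ≈ -128.25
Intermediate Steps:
R(z) = 1 (R(z) = (2*z)/((2*z)) = (2*z)*(1/(2*z)) = 1)
n = 8 (n = -2*(-4) = 8)
M(L) = -2/L
(M(n) + (93 + c(0, -9))) - 235 = (-2/8 + (93 + 14)) - 235 = (-2*⅛ + 107) - 235 = (-¼ + 107) - 235 = 427/4 - 235 = -513/4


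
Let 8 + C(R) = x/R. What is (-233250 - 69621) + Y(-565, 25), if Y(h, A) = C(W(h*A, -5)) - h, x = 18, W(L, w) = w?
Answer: -1511588/5 ≈ -3.0232e+5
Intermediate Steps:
C(R) = -8 + 18/R
Y(h, A) = -58/5 - h (Y(h, A) = (-8 + 18/(-5)) - h = (-8 + 18*(-⅕)) - h = (-8 - 18/5) - h = -58/5 - h)
(-233250 - 69621) + Y(-565, 25) = (-233250 - 69621) + (-58/5 - 1*(-565)) = -302871 + (-58/5 + 565) = -302871 + 2767/5 = -1511588/5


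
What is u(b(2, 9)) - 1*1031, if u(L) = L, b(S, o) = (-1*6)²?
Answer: -995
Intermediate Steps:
b(S, o) = 36 (b(S, o) = (-6)² = 36)
u(b(2, 9)) - 1*1031 = 36 - 1*1031 = 36 - 1031 = -995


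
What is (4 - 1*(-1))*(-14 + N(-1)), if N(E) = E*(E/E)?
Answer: -75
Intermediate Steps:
N(E) = E (N(E) = E*1 = E)
(4 - 1*(-1))*(-14 + N(-1)) = (4 - 1*(-1))*(-14 - 1) = (4 + 1)*(-15) = 5*(-15) = -75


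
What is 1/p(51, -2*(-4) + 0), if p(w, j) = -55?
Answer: -1/55 ≈ -0.018182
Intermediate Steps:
1/p(51, -2*(-4) + 0) = 1/(-55) = -1/55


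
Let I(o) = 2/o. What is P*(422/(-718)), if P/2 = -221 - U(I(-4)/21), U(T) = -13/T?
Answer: 323674/359 ≈ 901.60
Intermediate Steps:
P = -1534 (P = 2*(-221 - (-13)/((2/(-4))/21)) = 2*(-221 - (-13)/((2*(-1/4))*(1/21))) = 2*(-221 - (-13)/((-1/2*1/21))) = 2*(-221 - (-13)/(-1/42)) = 2*(-221 - (-13)*(-42)) = 2*(-221 - 1*546) = 2*(-221 - 546) = 2*(-767) = -1534)
P*(422/(-718)) = -647348/(-718) = -647348*(-1)/718 = -1534*(-211/359) = 323674/359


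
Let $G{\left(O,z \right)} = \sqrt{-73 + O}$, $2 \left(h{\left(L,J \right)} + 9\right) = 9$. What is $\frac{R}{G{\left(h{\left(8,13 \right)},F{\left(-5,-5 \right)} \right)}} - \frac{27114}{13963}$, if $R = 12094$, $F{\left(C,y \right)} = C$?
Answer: $- \frac{27114}{13963} - \frac{12094 i \sqrt{310}}{155} \approx -1.9418 - 1373.8 i$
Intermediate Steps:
$h{\left(L,J \right)} = - \frac{9}{2}$ ($h{\left(L,J \right)} = -9 + \frac{1}{2} \cdot 9 = -9 + \frac{9}{2} = - \frac{9}{2}$)
$\frac{R}{G{\left(h{\left(8,13 \right)},F{\left(-5,-5 \right)} \right)}} - \frac{27114}{13963} = \frac{12094}{\sqrt{-73 - \frac{9}{2}}} - \frac{27114}{13963} = \frac{12094}{\sqrt{- \frac{155}{2}}} - \frac{27114}{13963} = \frac{12094}{\frac{1}{2} i \sqrt{310}} - \frac{27114}{13963} = 12094 \left(- \frac{i \sqrt{310}}{155}\right) - \frac{27114}{13963} = - \frac{12094 i \sqrt{310}}{155} - \frac{27114}{13963} = - \frac{27114}{13963} - \frac{12094 i \sqrt{310}}{155}$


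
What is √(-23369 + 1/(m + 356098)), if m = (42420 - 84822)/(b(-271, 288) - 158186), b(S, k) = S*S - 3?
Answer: 7*I*√108588357080422457912851/15089317853 ≈ 152.87*I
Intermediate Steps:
b(S, k) = -3 + S² (b(S, k) = S² - 3 = -3 + S²)
m = 21201/42374 (m = (42420 - 84822)/((-3 + (-271)²) - 158186) = -42402/((-3 + 73441) - 158186) = -42402/(73438 - 158186) = -42402/(-84748) = -42402*(-1/84748) = 21201/42374 ≈ 0.50033)
√(-23369 + 1/(m + 356098)) = √(-23369 + 1/(21201/42374 + 356098)) = √(-23369 + 1/(15089317853/42374)) = √(-23369 + 42374/15089317853) = √(-352622268864383/15089317853) = 7*I*√108588357080422457912851/15089317853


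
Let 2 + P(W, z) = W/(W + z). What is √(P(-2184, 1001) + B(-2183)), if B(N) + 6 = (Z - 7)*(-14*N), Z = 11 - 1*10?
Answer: 2*I*√7747727/13 ≈ 428.23*I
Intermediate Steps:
P(W, z) = -2 + W/(W + z)
Z = 1 (Z = 11 - 10 = 1)
B(N) = -6 + 84*N (B(N) = -6 + (1 - 7)*(-14*N) = -6 - (-84)*N = -6 + 84*N)
√(P(-2184, 1001) + B(-2183)) = √((-1*(-2184) - 2*1001)/(-2184 + 1001) + (-6 + 84*(-2183))) = √((2184 - 2002)/(-1183) + (-6 - 183372)) = √(-1/1183*182 - 183378) = √(-2/13 - 183378) = √(-2383916/13) = 2*I*√7747727/13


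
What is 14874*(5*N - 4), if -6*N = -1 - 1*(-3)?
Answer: -84286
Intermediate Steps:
N = -⅓ (N = -(-1 - 1*(-3))/6 = -(-1 + 3)/6 = -⅙*2 = -⅓ ≈ -0.33333)
14874*(5*N - 4) = 14874*(5*(-⅓) - 4) = 14874*(-5/3 - 4) = 14874*(-17/3) = -84286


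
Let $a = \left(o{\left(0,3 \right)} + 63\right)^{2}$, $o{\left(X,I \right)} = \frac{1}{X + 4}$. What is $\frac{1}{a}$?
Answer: $\frac{16}{64009} \approx 0.00024996$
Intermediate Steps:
$o{\left(X,I \right)} = \frac{1}{4 + X}$
$a = \frac{64009}{16}$ ($a = \left(\frac{1}{4 + 0} + 63\right)^{2} = \left(\frac{1}{4} + 63\right)^{2} = \left(\frac{253}{4}\right)^{2} = \frac{64009}{16} \approx 4000.6$)
$\frac{1}{a} = \frac{1}{\frac{64009}{16}} = \frac{16}{64009}$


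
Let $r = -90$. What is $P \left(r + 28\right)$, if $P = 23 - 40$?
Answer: $1054$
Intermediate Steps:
$P = -17$ ($P = 23 - 40 = -17$)
$P \left(r + 28\right) = - 17 \left(-90 + 28\right) = \left(-17\right) \left(-62\right) = 1054$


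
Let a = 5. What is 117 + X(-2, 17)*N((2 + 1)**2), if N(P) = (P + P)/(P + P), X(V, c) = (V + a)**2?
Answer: 126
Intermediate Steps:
X(V, c) = (5 + V)**2 (X(V, c) = (V + 5)**2 = (5 + V)**2)
N(P) = 1 (N(P) = (2*P)/((2*P)) = (2*P)*(1/(2*P)) = 1)
117 + X(-2, 17)*N((2 + 1)**2) = 117 + (5 - 2)**2*1 = 117 + 3**2*1 = 117 + 9*1 = 117 + 9 = 126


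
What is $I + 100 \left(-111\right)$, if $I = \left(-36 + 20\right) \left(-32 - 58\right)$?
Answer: $-9660$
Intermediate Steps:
$I = 1440$ ($I = \left(-16\right) \left(-90\right) = 1440$)
$I + 100 \left(-111\right) = 1440 + 100 \left(-111\right) = 1440 - 11100 = -9660$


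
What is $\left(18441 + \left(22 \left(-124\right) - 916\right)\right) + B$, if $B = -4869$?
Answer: $9928$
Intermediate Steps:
$\left(18441 + \left(22 \left(-124\right) - 916\right)\right) + B = \left(18441 + \left(22 \left(-124\right) - 916\right)\right) - 4869 = \left(18441 - 3644\right) - 4869 = 14797 - 4869 = 9928$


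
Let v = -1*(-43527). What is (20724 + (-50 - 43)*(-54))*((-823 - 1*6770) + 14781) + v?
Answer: 185105775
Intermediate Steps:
v = 43527
(20724 + (-50 - 43)*(-54))*((-823 - 1*6770) + 14781) + v = (20724 + (-50 - 43)*(-54))*((-823 - 1*6770) + 14781) + 43527 = (20724 - 93*(-54))*((-823 - 6770) + 14781) + 43527 = (20724 + 5022)*(-7593 + 14781) + 43527 = 25746*7188 + 43527 = 185062248 + 43527 = 185105775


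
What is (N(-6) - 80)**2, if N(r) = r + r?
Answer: 8464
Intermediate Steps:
N(r) = 2*r
(N(-6) - 80)**2 = (2*(-6) - 80)**2 = (-12 - 80)**2 = (-92)**2 = 8464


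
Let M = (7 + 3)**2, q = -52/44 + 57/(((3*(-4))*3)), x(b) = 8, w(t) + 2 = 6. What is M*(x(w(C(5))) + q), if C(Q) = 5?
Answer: 17275/33 ≈ 523.48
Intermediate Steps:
w(t) = 4 (w(t) = -2 + 6 = 4)
q = -365/132 (q = -52*1/44 + 57/((-12*3)) = -13/11 + 57/(-36) = -13/11 + 57*(-1/36) = -13/11 - 19/12 = -365/132 ≈ -2.7652)
M = 100 (M = 10**2 = 100)
M*(x(w(C(5))) + q) = 100*(8 - 365/132) = 100*(691/132) = 17275/33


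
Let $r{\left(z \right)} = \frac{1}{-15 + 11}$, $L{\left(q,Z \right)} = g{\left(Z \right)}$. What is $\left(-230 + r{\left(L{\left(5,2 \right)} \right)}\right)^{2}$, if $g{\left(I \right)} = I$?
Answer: $\frac{848241}{16} \approx 53015.0$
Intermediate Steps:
$L{\left(q,Z \right)} = Z$
$r{\left(z \right)} = - \frac{1}{4}$ ($r{\left(z \right)} = \frac{1}{-4} = - \frac{1}{4}$)
$\left(-230 + r{\left(L{\left(5,2 \right)} \right)}\right)^{2} = \left(-230 - \frac{1}{4}\right)^{2} = \left(- \frac{921}{4}\right)^{2} = \frac{848241}{16}$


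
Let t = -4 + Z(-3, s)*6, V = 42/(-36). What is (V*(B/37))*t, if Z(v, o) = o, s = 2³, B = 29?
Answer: -4466/111 ≈ -40.234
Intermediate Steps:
s = 8
V = -7/6 (V = 42*(-1/36) = -7/6 ≈ -1.1667)
t = 44 (t = -4 + 8*6 = -4 + 48 = 44)
(V*(B/37))*t = -203/(6*37)*44 = -7/6*29/37*44 = -203/222*44 = -4466/111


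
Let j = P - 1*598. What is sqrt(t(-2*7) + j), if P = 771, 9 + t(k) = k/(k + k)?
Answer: sqrt(658)/2 ≈ 12.826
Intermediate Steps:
t(k) = -17/2 (t(k) = -9 + k/(k + k) = -9 + k/((2*k)) = -9 + k*(1/(2*k)) = -9 + 1/2 = -17/2)
j = 173 (j = 771 - 1*598 = 771 - 598 = 173)
sqrt(t(-2*7) + j) = sqrt(-17/2 + 173) = sqrt(329/2) = sqrt(658)/2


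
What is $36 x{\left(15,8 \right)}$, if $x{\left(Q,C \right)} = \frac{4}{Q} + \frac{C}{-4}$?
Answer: $- \frac{312}{5} \approx -62.4$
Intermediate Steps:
$x{\left(Q,C \right)} = \frac{4}{Q} - \frac{C}{4}$ ($x{\left(Q,C \right)} = \frac{4}{Q} + C \left(- \frac{1}{4}\right) = \frac{4}{Q} - \frac{C}{4}$)
$36 x{\left(15,8 \right)} = 36 \left(\frac{4}{15} - 2\right) = 36 \left(- \frac{26}{15}\right) = - \frac{312}{5}$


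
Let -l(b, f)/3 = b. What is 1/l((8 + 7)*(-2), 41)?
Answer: 1/90 ≈ 0.011111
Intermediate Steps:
l(b, f) = -3*b
1/l((8 + 7)*(-2), 41) = 1/(-3*(8 + 7)*(-2)) = 1/(-45*(-2)) = 1/(-3*(-30)) = 1/90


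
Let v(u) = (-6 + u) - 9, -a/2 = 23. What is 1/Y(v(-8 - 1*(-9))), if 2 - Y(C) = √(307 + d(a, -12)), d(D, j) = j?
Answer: -2/291 - √295/291 ≈ -0.065895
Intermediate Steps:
a = -46 (a = -2*23 = -46)
v(u) = -15 + u
Y(C) = 2 - √295 (Y(C) = 2 - √(307 - 12) = 2 - √295)
1/Y(v(-8 - 1*(-9))) = 1/(2 - √295)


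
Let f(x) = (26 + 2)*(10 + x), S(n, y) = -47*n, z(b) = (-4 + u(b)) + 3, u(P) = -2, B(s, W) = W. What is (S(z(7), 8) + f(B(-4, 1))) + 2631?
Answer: 3080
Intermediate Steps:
z(b) = -3 (z(b) = (-4 - 2) + 3 = -6 + 3 = -3)
f(x) = 280 + 28*x (f(x) = 28*(10 + x) = 280 + 28*x)
(S(z(7), 8) + f(B(-4, 1))) + 2631 = (-47*(-3) + (280 + 28*1)) + 2631 = (141 + (280 + 28)) + 2631 = (141 + 308) + 2631 = 449 + 2631 = 3080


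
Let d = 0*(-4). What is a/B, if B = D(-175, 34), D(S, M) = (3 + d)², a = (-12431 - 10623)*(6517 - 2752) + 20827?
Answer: -86777483/9 ≈ -9.6419e+6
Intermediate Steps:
d = 0
a = -86777483 (a = -23054*3765 + 20827 = -86798310 + 20827 = -86777483)
D(S, M) = 9 (D(S, M) = (3 + 0)² = 3² = 9)
B = 9
a/B = -86777483/9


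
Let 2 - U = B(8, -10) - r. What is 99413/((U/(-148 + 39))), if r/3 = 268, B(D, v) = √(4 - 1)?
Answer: -8733829702/649633 - 10836017*√3/649633 ≈ -13473.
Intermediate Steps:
B(D, v) = √3
r = 804 (r = 3*268 = 804)
U = 806 - √3 (U = 2 - (√3 - 1*804) = 2 - (√3 - 804) = 2 - (-804 + √3) = 2 + (804 - √3) = 806 - √3 ≈ 804.27)
99413/((U/(-148 + 39))) = 99413/(((806 - √3)/(-148 + 39))) = 99413/(((806 - √3)/(-109))) = 99413/(((806 - √3)*(-1/109))) = 99413/(-806/109 + √3/109)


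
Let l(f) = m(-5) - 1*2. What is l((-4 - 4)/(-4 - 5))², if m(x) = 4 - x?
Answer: 49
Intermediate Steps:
l(f) = 7 (l(f) = (4 - 1*(-5)) - 1*2 = (4 + 5) - 2 = 9 - 2 = 7)
l((-4 - 4)/(-4 - 5))² = 7² = 49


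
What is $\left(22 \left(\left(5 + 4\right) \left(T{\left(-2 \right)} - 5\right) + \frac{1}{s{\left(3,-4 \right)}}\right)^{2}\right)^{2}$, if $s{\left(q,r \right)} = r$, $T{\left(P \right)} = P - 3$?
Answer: $\frac{2055011127961}{64} \approx 3.211 \cdot 10^{10}$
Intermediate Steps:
$T{\left(P \right)} = -3 + P$
$\left(22 \left(\left(5 + 4\right) \left(T{\left(-2 \right)} - 5\right) + \frac{1}{s{\left(3,-4 \right)}}\right)^{2}\right)^{2} = \left(22 \left(\left(5 + 4\right) \left(\left(-3 - 2\right) - 5\right) + \frac{1}{-4}\right)^{2}\right)^{2} = \left(22 \left(9 \left(-5 - 5\right) - \frac{1}{4}\right)^{2}\right)^{2} = \left(22 \left(9 \left(-10\right) - \frac{1}{4}\right)^{2}\right)^{2} = \left(22 \left(-90 - \frac{1}{4}\right)^{2}\right)^{2} = \left(22 \left(- \frac{361}{4}\right)^{2}\right)^{2} = \left(22 \cdot \frac{130321}{16}\right)^{2} = \left(\frac{1433531}{8}\right)^{2} = \frac{2055011127961}{64}$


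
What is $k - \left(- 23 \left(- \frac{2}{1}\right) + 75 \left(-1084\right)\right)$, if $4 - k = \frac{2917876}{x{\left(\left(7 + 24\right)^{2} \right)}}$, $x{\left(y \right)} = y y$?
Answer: $\frac{75040551542}{923521} \approx 81255.0$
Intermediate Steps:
$x{\left(y \right)} = y^{2}$
$k = \frac{776208}{923521}$ ($k = 4 - \frac{2917876}{\left(\left(7 + 24\right)^{2}\right)^{2}} = 4 - \frac{2917876}{\left(31^{2}\right)^{2}} = 4 - \frac{2917876}{961^{2}} = 4 - \frac{2917876}{923521} = \frac{776208}{923521} \approx 0.84049$)
$k - \left(- 23 \left(- \frac{2}{1}\right) + 75 \left(-1084\right)\right) = \frac{776208}{923521} - \left(- 23 \left(- \frac{2}{1}\right) + 75 \left(-1084\right)\right) = \frac{776208}{923521} - \left(- 23 \left(\left(-2\right) 1\right) - 81300\right) = \frac{776208}{923521} - \left(\left(-23\right) \left(-2\right) - 81300\right) = \frac{776208}{923521} - \left(46 - 81300\right) = \frac{776208}{923521} - -81254 = \frac{776208}{923521} + 81254 = \frac{75040551542}{923521}$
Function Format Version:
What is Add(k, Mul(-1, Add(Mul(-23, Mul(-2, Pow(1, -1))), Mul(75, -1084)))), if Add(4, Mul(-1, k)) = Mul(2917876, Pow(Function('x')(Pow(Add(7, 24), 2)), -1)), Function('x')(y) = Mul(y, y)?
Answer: Rational(75040551542, 923521) ≈ 81255.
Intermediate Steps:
Function('x')(y) = Pow(y, 2)
k = Rational(776208, 923521) (k = Add(4, Mul(-1, Mul(2917876, Pow(Pow(Pow(Add(7, 24), 2), 2), -1)))) = Add(4, Mul(-1, Mul(2917876, Pow(Pow(Pow(31, 2), 2), -1)))) = Add(4, Mul(-1, Mul(2917876, Pow(Pow(961, 2), -1)))) = Add(4, Mul(-1, Mul(2917876, Pow(923521, -1)))) = Add(4, Mul(-1, Mul(2917876, Rational(1, 923521)))) = Add(4, Mul(-1, Rational(2917876, 923521))) = Add(4, Rational(-2917876, 923521)) = Rational(776208, 923521) ≈ 0.84049)
Add(k, Mul(-1, Add(Mul(-23, Mul(-2, Pow(1, -1))), Mul(75, -1084)))) = Add(Rational(776208, 923521), Mul(-1, Add(Mul(-23, Mul(-2, Pow(1, -1))), Mul(75, -1084)))) = Add(Rational(776208, 923521), Mul(-1, Add(Mul(-23, Mul(-2, 1)), -81300))) = Add(Rational(776208, 923521), Mul(-1, Add(Mul(-23, -2), -81300))) = Add(Rational(776208, 923521), Mul(-1, Add(46, -81300))) = Add(Rational(776208, 923521), Mul(-1, -81254)) = Add(Rational(776208, 923521), 81254) = Rational(75040551542, 923521)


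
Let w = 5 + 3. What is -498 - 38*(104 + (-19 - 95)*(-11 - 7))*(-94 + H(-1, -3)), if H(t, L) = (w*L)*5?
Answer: 17532094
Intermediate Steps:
w = 8
H(t, L) = 40*L (H(t, L) = (8*L)*5 = 40*L)
-498 - 38*(104 + (-19 - 95)*(-11 - 7))*(-94 + H(-1, -3)) = -498 - 38*(104 + (-19 - 95)*(-11 - 7))*(-94 + 40*(-3)) = -498 - 38*(104 - 114*(-18))*(-94 - 120) = -498 - 38*(104 + 2052)*(-214) = -498 - 81928*(-214) = -498 - 38*(-461384) = -498 + 17532592 = 17532094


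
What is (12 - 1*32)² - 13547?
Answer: -13147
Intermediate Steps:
(12 - 1*32)² - 13547 = (12 - 32)² - 13547 = (-20)² - 13547 = 400 - 13547 = -13147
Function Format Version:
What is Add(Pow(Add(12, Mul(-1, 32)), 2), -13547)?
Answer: -13147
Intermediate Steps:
Add(Pow(Add(12, Mul(-1, 32)), 2), -13547) = Add(Pow(Add(12, -32), 2), -13547) = Add(Pow(-20, 2), -13547) = Add(400, -13547) = -13147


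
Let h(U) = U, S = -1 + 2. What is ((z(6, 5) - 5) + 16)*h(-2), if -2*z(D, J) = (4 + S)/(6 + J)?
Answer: -237/11 ≈ -21.545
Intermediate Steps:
S = 1
z(D, J) = -5/(2*(6 + J)) (z(D, J) = -(4 + 1)/(2*(6 + J)) = -5/(2*(6 + J)))
((z(6, 5) - 5) + 16)*h(-2) = ((-5/(12 + 2*5) - 5) + 16)*(-2) = ((-5/(12 + 10) - 5) + 16)*(-2) = ((-5/22 - 5) + 16)*(-2) = (-115/22 + 16)*(-2) = (237/22)*(-2) = -237/11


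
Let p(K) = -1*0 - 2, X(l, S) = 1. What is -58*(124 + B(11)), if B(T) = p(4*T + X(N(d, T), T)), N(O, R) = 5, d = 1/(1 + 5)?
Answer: -7076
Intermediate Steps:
d = 1/6 ≈ 0.16667
p(K) = -2 (p(K) = 0 - 2 = -2)
B(T) = -2
-58*(124 + B(11)) = -58*(124 - 2) = -58*122 = -7076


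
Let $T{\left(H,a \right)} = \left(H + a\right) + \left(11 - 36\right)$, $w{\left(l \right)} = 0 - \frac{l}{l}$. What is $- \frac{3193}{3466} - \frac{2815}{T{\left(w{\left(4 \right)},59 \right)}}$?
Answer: $- \frac{9862159}{114378} \approx -86.224$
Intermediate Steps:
$w{\left(l \right)} = -1$ ($w{\left(l \right)} = 0 - 1 = -1$)
$T{\left(H,a \right)} = -25 + H + a$ ($T{\left(H,a \right)} = \left(H + a\right) + \left(11 - 36\right) = \left(H + a\right) - 25 = -25 + H + a$)
$- \frac{3193}{3466} - \frac{2815}{T{\left(w{\left(4 \right)},59 \right)}} = - \frac{3193}{3466} - \frac{2815}{-25 - 1 + 59} = \left(-3193\right) \frac{1}{3466} - \frac{2815}{33} = - \frac{3193}{3466} - \frac{2815}{33} = - \frac{9862159}{114378}$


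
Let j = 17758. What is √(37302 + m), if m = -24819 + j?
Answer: √30241 ≈ 173.90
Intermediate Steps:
m = -7061 (m = -24819 + 17758 = -7061)
√(37302 + m) = √(37302 - 7061) = √30241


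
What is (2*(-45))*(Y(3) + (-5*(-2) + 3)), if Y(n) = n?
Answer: -1440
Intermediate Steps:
(2*(-45))*(Y(3) + (-5*(-2) + 3)) = (2*(-45))*(3 + (-5*(-2) + 3)) = -90*(3 + (10 + 3)) = -90*(3 + 13) = -90*16 = -1440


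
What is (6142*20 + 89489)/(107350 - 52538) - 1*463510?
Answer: -25405697791/54812 ≈ -4.6351e+5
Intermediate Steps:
(6142*20 + 89489)/(107350 - 52538) - 1*463510 = (122840 + 89489)/54812 - 463510 = 212329*(1/54812) - 463510 = 212329/54812 - 463510 = -25405697791/54812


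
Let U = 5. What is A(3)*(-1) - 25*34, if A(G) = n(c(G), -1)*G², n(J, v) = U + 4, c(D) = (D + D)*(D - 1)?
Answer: -931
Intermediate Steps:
c(D) = 2*D*(-1 + D) (c(D) = (2*D)*(-1 + D) = 2*D*(-1 + D))
n(J, v) = 9 (n(J, v) = 5 + 4 = 9)
A(G) = 9*G²
A(3)*(-1) - 25*34 = (9*3²)*(-1) - 25*34 = (9*9)*(-1) - 850 = 81*(-1) - 850 = -81 - 850 = -931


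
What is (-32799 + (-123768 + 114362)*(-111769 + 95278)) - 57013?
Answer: 155024534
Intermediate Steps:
(-32799 + (-123768 + 114362)*(-111769 + 95278)) - 57013 = (-32799 - 9406*(-16491)) - 57013 = (-32799 + 155114346) - 57013 = 155081547 - 57013 = 155024534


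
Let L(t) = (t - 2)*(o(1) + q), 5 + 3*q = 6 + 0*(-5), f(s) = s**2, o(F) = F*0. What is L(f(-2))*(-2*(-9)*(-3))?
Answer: -36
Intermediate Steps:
o(F) = 0
q = 1/3 (q = -5/3 + (6 + 0*(-5))/3 = -5/3 + (6 + 0)/3 = -5/3 + (1/3)*6 = -5/3 + 2 = 1/3 ≈ 0.33333)
L(t) = -2/3 + t/3 (L(t) = (t - 2)*(0 + 1/3) = (-2 + t)*(1/3) = -2/3 + t/3)
L(f(-2))*(-2*(-9)*(-3)) = (-2/3 + (1/3)*(-2)**2)*(-2*(-9)*(-3)) = (-2/3 + (1/3)*4)*(18*(-3)) = (-2/3 + 4/3)*(-54) = (2/3)*(-54) = -36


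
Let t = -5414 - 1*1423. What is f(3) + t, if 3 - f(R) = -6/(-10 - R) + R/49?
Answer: -4353591/637 ≈ -6834.5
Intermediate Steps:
f(R) = 3 + 6/(-10 - R) - R/49 (f(R) = 3 - (-6/(-10 - R) + R/49) = 3 + (6/(-10 - R) - R/49) = 3 + 6/(-10 - R) - R/49)
t = -6837 (t = -5414 - 1423 = -6837)
f(3) + t = (1176 - 1*3**2 + 137*3)/(49*(10 + 3)) - 6837 = (1/49)*(1176 - 1*9 + 411)/13 - 6837 = (1/49)*(1/13)*(1176 - 9 + 411) - 6837 = (1/49)*(1/13)*1578 - 6837 = 1578/637 - 6837 = -4353591/637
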